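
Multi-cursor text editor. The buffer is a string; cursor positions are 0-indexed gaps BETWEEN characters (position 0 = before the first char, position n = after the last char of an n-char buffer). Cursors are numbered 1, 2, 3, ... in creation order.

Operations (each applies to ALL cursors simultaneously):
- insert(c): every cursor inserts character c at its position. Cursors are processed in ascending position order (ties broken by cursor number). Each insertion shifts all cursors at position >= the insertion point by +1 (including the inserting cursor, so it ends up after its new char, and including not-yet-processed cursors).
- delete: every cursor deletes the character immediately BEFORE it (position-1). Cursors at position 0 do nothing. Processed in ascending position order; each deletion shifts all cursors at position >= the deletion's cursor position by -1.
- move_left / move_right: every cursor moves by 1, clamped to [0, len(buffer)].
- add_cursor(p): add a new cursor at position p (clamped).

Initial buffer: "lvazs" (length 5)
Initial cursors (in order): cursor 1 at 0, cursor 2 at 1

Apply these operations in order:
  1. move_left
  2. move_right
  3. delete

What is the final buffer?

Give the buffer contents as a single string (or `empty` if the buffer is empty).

After op 1 (move_left): buffer="lvazs" (len 5), cursors c1@0 c2@0, authorship .....
After op 2 (move_right): buffer="lvazs" (len 5), cursors c1@1 c2@1, authorship .....
After op 3 (delete): buffer="vazs" (len 4), cursors c1@0 c2@0, authorship ....

Answer: vazs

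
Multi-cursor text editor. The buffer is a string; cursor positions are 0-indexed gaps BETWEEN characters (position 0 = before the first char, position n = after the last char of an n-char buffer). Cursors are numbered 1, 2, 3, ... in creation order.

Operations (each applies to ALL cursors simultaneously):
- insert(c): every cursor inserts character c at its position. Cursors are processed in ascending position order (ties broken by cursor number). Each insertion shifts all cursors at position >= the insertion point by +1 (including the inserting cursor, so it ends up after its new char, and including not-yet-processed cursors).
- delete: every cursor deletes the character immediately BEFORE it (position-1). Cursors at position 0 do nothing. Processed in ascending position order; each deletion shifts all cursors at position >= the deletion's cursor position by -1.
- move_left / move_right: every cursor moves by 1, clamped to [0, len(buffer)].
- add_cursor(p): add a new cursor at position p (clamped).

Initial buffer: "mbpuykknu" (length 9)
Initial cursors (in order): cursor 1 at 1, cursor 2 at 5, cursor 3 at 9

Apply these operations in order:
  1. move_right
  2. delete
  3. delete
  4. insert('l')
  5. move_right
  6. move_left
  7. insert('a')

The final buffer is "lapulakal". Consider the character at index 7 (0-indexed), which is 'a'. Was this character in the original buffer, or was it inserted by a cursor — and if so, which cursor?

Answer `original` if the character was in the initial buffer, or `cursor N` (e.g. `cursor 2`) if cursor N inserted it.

Answer: cursor 3

Derivation:
After op 1 (move_right): buffer="mbpuykknu" (len 9), cursors c1@2 c2@6 c3@9, authorship .........
After op 2 (delete): buffer="mpuykn" (len 6), cursors c1@1 c2@4 c3@6, authorship ......
After op 3 (delete): buffer="puk" (len 3), cursors c1@0 c2@2 c3@3, authorship ...
After op 4 (insert('l')): buffer="lpulkl" (len 6), cursors c1@1 c2@4 c3@6, authorship 1..2.3
After op 5 (move_right): buffer="lpulkl" (len 6), cursors c1@2 c2@5 c3@6, authorship 1..2.3
After op 6 (move_left): buffer="lpulkl" (len 6), cursors c1@1 c2@4 c3@5, authorship 1..2.3
After op 7 (insert('a')): buffer="lapulakal" (len 9), cursors c1@2 c2@6 c3@8, authorship 11..22.33
Authorship (.=original, N=cursor N): 1 1 . . 2 2 . 3 3
Index 7: author = 3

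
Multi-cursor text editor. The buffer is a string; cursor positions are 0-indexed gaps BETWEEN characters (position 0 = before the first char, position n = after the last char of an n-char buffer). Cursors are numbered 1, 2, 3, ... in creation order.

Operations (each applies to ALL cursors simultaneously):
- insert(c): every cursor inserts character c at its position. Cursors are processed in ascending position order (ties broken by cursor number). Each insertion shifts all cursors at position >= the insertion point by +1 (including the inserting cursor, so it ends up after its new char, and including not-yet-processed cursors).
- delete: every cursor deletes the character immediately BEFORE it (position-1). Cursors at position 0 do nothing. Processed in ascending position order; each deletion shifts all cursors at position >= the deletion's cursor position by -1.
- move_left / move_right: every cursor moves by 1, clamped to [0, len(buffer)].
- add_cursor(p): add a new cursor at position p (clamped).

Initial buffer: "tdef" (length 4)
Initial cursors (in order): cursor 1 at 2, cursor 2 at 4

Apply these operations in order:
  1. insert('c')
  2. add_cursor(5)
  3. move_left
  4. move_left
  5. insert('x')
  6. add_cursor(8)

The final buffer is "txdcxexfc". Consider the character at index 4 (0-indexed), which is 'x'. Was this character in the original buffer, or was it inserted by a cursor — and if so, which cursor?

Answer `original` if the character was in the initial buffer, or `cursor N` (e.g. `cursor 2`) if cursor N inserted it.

After op 1 (insert('c')): buffer="tdcefc" (len 6), cursors c1@3 c2@6, authorship ..1..2
After op 2 (add_cursor(5)): buffer="tdcefc" (len 6), cursors c1@3 c3@5 c2@6, authorship ..1..2
After op 3 (move_left): buffer="tdcefc" (len 6), cursors c1@2 c3@4 c2@5, authorship ..1..2
After op 4 (move_left): buffer="tdcefc" (len 6), cursors c1@1 c3@3 c2@4, authorship ..1..2
After op 5 (insert('x')): buffer="txdcxexfc" (len 9), cursors c1@2 c3@5 c2@7, authorship .1.13.2.2
After op 6 (add_cursor(8)): buffer="txdcxexfc" (len 9), cursors c1@2 c3@5 c2@7 c4@8, authorship .1.13.2.2
Authorship (.=original, N=cursor N): . 1 . 1 3 . 2 . 2
Index 4: author = 3

Answer: cursor 3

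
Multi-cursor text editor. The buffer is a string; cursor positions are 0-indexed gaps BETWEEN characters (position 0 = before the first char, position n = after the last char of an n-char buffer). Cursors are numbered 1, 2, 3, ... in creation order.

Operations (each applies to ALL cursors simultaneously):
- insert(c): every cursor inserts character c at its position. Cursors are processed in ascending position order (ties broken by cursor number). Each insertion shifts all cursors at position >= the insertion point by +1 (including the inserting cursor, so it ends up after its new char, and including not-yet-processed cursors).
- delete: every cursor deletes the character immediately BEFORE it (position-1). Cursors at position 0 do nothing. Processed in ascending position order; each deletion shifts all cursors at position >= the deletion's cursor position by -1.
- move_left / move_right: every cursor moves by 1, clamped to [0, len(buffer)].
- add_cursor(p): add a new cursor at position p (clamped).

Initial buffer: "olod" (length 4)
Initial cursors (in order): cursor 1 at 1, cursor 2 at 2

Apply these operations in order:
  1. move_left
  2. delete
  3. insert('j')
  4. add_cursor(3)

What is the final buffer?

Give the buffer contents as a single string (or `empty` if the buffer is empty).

After op 1 (move_left): buffer="olod" (len 4), cursors c1@0 c2@1, authorship ....
After op 2 (delete): buffer="lod" (len 3), cursors c1@0 c2@0, authorship ...
After op 3 (insert('j')): buffer="jjlod" (len 5), cursors c1@2 c2@2, authorship 12...
After op 4 (add_cursor(3)): buffer="jjlod" (len 5), cursors c1@2 c2@2 c3@3, authorship 12...

Answer: jjlod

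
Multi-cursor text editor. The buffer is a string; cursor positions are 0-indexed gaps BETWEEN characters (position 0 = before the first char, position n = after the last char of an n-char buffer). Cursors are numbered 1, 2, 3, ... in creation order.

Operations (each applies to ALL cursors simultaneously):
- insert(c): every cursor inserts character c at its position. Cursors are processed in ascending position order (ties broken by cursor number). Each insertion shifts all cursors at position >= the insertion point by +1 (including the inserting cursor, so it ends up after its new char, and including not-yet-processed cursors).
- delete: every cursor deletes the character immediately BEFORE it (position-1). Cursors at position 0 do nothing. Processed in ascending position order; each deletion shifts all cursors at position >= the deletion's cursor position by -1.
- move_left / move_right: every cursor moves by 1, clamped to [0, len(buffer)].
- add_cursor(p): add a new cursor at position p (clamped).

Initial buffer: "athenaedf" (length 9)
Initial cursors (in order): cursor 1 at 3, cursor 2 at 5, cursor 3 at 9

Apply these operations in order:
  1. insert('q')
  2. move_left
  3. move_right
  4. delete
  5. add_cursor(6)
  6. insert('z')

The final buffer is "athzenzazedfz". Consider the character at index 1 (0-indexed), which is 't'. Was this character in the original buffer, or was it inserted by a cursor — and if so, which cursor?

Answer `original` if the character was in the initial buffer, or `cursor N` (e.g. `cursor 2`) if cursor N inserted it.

Answer: original

Derivation:
After op 1 (insert('q')): buffer="athqenqaedfq" (len 12), cursors c1@4 c2@7 c3@12, authorship ...1..2....3
After op 2 (move_left): buffer="athqenqaedfq" (len 12), cursors c1@3 c2@6 c3@11, authorship ...1..2....3
After op 3 (move_right): buffer="athqenqaedfq" (len 12), cursors c1@4 c2@7 c3@12, authorship ...1..2....3
After op 4 (delete): buffer="athenaedf" (len 9), cursors c1@3 c2@5 c3@9, authorship .........
After op 5 (add_cursor(6)): buffer="athenaedf" (len 9), cursors c1@3 c2@5 c4@6 c3@9, authorship .........
After op 6 (insert('z')): buffer="athzenzazedfz" (len 13), cursors c1@4 c2@7 c4@9 c3@13, authorship ...1..2.4...3
Authorship (.=original, N=cursor N): . . . 1 . . 2 . 4 . . . 3
Index 1: author = original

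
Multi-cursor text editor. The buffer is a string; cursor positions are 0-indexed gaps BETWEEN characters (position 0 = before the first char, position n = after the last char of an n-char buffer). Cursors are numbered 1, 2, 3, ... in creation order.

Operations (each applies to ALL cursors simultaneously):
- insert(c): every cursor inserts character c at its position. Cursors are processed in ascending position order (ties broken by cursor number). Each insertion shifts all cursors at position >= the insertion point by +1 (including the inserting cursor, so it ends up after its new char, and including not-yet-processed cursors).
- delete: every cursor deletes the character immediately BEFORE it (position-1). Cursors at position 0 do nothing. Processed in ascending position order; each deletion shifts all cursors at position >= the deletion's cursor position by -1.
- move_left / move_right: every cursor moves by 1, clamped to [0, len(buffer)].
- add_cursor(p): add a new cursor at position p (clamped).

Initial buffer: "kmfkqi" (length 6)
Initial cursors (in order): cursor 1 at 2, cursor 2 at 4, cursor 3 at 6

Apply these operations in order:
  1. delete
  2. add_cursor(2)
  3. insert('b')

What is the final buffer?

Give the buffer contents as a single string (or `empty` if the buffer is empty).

Answer: kbfbbqb

Derivation:
After op 1 (delete): buffer="kfq" (len 3), cursors c1@1 c2@2 c3@3, authorship ...
After op 2 (add_cursor(2)): buffer="kfq" (len 3), cursors c1@1 c2@2 c4@2 c3@3, authorship ...
After op 3 (insert('b')): buffer="kbfbbqb" (len 7), cursors c1@2 c2@5 c4@5 c3@7, authorship .1.24.3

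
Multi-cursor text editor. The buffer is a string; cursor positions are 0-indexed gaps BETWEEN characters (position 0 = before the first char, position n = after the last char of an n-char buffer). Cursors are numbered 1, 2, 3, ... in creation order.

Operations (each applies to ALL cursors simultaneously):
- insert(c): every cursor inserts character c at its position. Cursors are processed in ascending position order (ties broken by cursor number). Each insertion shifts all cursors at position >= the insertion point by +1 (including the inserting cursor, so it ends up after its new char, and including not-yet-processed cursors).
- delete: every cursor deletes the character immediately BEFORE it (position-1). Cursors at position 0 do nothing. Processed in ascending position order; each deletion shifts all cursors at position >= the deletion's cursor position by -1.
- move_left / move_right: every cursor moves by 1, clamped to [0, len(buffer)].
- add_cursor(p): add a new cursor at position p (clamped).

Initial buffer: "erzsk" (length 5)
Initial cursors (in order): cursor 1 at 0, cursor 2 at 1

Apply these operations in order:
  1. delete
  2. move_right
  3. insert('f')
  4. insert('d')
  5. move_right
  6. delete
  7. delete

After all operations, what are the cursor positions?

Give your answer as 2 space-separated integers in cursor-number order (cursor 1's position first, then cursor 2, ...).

Answer: 2 2

Derivation:
After op 1 (delete): buffer="rzsk" (len 4), cursors c1@0 c2@0, authorship ....
After op 2 (move_right): buffer="rzsk" (len 4), cursors c1@1 c2@1, authorship ....
After op 3 (insert('f')): buffer="rffzsk" (len 6), cursors c1@3 c2@3, authorship .12...
After op 4 (insert('d')): buffer="rffddzsk" (len 8), cursors c1@5 c2@5, authorship .1212...
After op 5 (move_right): buffer="rffddzsk" (len 8), cursors c1@6 c2@6, authorship .1212...
After op 6 (delete): buffer="rffdsk" (len 6), cursors c1@4 c2@4, authorship .121..
After op 7 (delete): buffer="rfsk" (len 4), cursors c1@2 c2@2, authorship .1..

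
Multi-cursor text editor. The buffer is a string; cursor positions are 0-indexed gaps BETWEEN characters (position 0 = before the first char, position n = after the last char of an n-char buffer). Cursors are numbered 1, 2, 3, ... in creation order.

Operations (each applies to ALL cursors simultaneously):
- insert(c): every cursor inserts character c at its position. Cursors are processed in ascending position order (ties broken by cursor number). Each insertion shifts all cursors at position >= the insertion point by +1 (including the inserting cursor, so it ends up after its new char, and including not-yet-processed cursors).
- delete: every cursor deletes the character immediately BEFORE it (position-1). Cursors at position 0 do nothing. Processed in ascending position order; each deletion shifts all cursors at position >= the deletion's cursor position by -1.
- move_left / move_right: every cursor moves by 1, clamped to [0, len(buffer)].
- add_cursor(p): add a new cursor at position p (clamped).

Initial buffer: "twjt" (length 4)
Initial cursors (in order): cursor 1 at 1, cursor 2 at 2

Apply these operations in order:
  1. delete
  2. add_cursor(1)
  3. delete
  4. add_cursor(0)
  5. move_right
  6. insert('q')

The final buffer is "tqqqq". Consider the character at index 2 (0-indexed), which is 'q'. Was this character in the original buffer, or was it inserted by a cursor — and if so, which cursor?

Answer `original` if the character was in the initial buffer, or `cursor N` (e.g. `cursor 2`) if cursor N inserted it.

Answer: cursor 2

Derivation:
After op 1 (delete): buffer="jt" (len 2), cursors c1@0 c2@0, authorship ..
After op 2 (add_cursor(1)): buffer="jt" (len 2), cursors c1@0 c2@0 c3@1, authorship ..
After op 3 (delete): buffer="t" (len 1), cursors c1@0 c2@0 c3@0, authorship .
After op 4 (add_cursor(0)): buffer="t" (len 1), cursors c1@0 c2@0 c3@0 c4@0, authorship .
After op 5 (move_right): buffer="t" (len 1), cursors c1@1 c2@1 c3@1 c4@1, authorship .
After op 6 (insert('q')): buffer="tqqqq" (len 5), cursors c1@5 c2@5 c3@5 c4@5, authorship .1234
Authorship (.=original, N=cursor N): . 1 2 3 4
Index 2: author = 2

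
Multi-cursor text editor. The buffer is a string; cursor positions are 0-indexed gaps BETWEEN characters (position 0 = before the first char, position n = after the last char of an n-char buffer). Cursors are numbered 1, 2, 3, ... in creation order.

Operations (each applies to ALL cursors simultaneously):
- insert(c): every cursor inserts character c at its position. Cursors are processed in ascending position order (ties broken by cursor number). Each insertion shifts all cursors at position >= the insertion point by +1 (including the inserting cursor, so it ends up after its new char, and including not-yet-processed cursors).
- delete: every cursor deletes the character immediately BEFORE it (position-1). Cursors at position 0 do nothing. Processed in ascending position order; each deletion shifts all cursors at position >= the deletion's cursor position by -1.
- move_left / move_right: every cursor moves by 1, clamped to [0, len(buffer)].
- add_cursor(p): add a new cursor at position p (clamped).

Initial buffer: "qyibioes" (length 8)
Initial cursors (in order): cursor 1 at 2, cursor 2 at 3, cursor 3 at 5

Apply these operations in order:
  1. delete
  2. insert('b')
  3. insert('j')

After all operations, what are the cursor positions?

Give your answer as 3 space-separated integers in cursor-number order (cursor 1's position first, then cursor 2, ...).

After op 1 (delete): buffer="qboes" (len 5), cursors c1@1 c2@1 c3@2, authorship .....
After op 2 (insert('b')): buffer="qbbbboes" (len 8), cursors c1@3 c2@3 c3@5, authorship .12.3...
After op 3 (insert('j')): buffer="qbbjjbbjoes" (len 11), cursors c1@5 c2@5 c3@8, authorship .1212.33...

Answer: 5 5 8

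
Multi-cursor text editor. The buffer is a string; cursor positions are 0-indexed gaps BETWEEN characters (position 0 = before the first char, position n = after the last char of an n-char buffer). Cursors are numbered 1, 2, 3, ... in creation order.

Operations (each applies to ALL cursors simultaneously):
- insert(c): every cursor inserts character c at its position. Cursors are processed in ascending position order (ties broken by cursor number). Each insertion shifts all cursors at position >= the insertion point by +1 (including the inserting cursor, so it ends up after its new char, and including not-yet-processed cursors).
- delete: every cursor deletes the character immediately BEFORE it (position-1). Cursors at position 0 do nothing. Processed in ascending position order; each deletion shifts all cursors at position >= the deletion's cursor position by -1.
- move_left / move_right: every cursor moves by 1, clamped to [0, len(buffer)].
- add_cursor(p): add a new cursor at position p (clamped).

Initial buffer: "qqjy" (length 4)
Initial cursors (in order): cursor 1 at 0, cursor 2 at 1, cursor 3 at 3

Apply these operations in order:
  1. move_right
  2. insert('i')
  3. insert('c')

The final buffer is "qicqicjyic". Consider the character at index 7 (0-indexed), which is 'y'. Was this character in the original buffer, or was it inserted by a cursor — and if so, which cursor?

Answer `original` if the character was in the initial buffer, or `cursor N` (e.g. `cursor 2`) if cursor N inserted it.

Answer: original

Derivation:
After op 1 (move_right): buffer="qqjy" (len 4), cursors c1@1 c2@2 c3@4, authorship ....
After op 2 (insert('i')): buffer="qiqijyi" (len 7), cursors c1@2 c2@4 c3@7, authorship .1.2..3
After op 3 (insert('c')): buffer="qicqicjyic" (len 10), cursors c1@3 c2@6 c3@10, authorship .11.22..33
Authorship (.=original, N=cursor N): . 1 1 . 2 2 . . 3 3
Index 7: author = original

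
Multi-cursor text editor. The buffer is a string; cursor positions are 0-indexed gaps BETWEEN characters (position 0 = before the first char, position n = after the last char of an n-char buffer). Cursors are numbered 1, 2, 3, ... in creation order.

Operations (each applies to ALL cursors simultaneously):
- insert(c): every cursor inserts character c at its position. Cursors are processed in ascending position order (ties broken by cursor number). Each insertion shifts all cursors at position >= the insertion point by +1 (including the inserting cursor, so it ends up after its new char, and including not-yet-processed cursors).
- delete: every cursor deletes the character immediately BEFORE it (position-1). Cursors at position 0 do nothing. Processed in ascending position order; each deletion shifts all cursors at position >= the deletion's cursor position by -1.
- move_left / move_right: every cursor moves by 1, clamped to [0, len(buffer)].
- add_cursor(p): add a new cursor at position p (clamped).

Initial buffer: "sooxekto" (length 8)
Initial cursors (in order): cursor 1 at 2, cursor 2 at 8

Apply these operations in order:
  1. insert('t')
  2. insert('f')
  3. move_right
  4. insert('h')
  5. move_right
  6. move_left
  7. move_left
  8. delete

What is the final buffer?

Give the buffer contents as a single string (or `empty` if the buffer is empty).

Answer: sotfhxektofh

Derivation:
After op 1 (insert('t')): buffer="sotoxektot" (len 10), cursors c1@3 c2@10, authorship ..1......2
After op 2 (insert('f')): buffer="sotfoxektotf" (len 12), cursors c1@4 c2@12, authorship ..11......22
After op 3 (move_right): buffer="sotfoxektotf" (len 12), cursors c1@5 c2@12, authorship ..11......22
After op 4 (insert('h')): buffer="sotfohxektotfh" (len 14), cursors c1@6 c2@14, authorship ..11.1.....222
After op 5 (move_right): buffer="sotfohxektotfh" (len 14), cursors c1@7 c2@14, authorship ..11.1.....222
After op 6 (move_left): buffer="sotfohxektotfh" (len 14), cursors c1@6 c2@13, authorship ..11.1.....222
After op 7 (move_left): buffer="sotfohxektotfh" (len 14), cursors c1@5 c2@12, authorship ..11.1.....222
After op 8 (delete): buffer="sotfhxektofh" (len 12), cursors c1@4 c2@10, authorship ..111.....22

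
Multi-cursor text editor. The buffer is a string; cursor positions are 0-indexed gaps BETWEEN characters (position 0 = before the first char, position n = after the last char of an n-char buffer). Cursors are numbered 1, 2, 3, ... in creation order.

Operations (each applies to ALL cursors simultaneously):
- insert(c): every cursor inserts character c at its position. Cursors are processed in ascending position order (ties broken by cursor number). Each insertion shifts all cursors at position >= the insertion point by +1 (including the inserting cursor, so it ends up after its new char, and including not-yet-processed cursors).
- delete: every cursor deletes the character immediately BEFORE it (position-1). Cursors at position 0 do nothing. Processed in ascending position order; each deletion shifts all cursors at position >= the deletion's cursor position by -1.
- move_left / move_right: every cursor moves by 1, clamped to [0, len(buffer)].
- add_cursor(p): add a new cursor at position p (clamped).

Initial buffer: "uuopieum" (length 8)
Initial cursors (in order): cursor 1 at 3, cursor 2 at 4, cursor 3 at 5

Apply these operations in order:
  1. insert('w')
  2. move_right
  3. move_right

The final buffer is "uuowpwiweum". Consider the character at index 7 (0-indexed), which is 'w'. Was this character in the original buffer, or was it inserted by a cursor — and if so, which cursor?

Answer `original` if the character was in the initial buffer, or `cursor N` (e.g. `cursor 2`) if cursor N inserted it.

After op 1 (insert('w')): buffer="uuowpwiweum" (len 11), cursors c1@4 c2@6 c3@8, authorship ...1.2.3...
After op 2 (move_right): buffer="uuowpwiweum" (len 11), cursors c1@5 c2@7 c3@9, authorship ...1.2.3...
After op 3 (move_right): buffer="uuowpwiweum" (len 11), cursors c1@6 c2@8 c3@10, authorship ...1.2.3...
Authorship (.=original, N=cursor N): . . . 1 . 2 . 3 . . .
Index 7: author = 3

Answer: cursor 3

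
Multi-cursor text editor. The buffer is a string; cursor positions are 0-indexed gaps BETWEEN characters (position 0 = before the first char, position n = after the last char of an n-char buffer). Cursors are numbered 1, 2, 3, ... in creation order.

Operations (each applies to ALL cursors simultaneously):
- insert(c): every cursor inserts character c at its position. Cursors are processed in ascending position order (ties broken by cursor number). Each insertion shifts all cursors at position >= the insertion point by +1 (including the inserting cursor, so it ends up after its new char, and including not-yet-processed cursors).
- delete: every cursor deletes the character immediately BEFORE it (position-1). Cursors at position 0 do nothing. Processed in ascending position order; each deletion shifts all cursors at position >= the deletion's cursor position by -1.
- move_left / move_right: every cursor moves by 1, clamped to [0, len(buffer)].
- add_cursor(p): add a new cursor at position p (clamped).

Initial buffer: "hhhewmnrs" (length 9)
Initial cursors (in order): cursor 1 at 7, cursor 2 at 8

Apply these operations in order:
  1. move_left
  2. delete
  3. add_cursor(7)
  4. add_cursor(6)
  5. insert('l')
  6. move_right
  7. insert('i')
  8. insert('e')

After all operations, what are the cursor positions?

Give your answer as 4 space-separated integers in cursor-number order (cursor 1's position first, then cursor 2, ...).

After op 1 (move_left): buffer="hhhewmnrs" (len 9), cursors c1@6 c2@7, authorship .........
After op 2 (delete): buffer="hhhewrs" (len 7), cursors c1@5 c2@5, authorship .......
After op 3 (add_cursor(7)): buffer="hhhewrs" (len 7), cursors c1@5 c2@5 c3@7, authorship .......
After op 4 (add_cursor(6)): buffer="hhhewrs" (len 7), cursors c1@5 c2@5 c4@6 c3@7, authorship .......
After op 5 (insert('l')): buffer="hhhewllrlsl" (len 11), cursors c1@7 c2@7 c4@9 c3@11, authorship .....12.4.3
After op 6 (move_right): buffer="hhhewllrlsl" (len 11), cursors c1@8 c2@8 c4@10 c3@11, authorship .....12.4.3
After op 7 (insert('i')): buffer="hhhewllriilsili" (len 15), cursors c1@10 c2@10 c4@13 c3@15, authorship .....12.124.433
After op 8 (insert('e')): buffer="hhhewllriieelsielie" (len 19), cursors c1@12 c2@12 c4@16 c3@19, authorship .....12.12124.44333

Answer: 12 12 19 16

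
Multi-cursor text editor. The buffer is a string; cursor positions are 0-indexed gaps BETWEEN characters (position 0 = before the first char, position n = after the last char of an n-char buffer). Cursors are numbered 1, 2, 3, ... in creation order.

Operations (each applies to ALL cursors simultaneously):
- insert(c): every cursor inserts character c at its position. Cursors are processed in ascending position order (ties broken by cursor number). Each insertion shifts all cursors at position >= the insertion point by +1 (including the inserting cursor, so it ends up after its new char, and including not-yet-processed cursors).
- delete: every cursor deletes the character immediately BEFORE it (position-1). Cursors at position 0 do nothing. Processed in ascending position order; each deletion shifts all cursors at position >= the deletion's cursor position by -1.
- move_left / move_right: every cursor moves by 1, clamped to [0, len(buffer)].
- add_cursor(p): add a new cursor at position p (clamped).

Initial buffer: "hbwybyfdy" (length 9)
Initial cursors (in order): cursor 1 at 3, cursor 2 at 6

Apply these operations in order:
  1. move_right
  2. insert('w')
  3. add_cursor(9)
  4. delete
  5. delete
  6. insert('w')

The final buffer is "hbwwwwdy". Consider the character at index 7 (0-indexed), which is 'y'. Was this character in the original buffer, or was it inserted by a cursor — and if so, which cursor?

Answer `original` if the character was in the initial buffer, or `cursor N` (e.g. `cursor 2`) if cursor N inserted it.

After op 1 (move_right): buffer="hbwybyfdy" (len 9), cursors c1@4 c2@7, authorship .........
After op 2 (insert('w')): buffer="hbwywbyfwdy" (len 11), cursors c1@5 c2@9, authorship ....1...2..
After op 3 (add_cursor(9)): buffer="hbwywbyfwdy" (len 11), cursors c1@5 c2@9 c3@9, authorship ....1...2..
After op 4 (delete): buffer="hbwybydy" (len 8), cursors c1@4 c2@6 c3@6, authorship ........
After op 5 (delete): buffer="hbwdy" (len 5), cursors c1@3 c2@3 c3@3, authorship .....
After op 6 (insert('w')): buffer="hbwwwwdy" (len 8), cursors c1@6 c2@6 c3@6, authorship ...123..
Authorship (.=original, N=cursor N): . . . 1 2 3 . .
Index 7: author = original

Answer: original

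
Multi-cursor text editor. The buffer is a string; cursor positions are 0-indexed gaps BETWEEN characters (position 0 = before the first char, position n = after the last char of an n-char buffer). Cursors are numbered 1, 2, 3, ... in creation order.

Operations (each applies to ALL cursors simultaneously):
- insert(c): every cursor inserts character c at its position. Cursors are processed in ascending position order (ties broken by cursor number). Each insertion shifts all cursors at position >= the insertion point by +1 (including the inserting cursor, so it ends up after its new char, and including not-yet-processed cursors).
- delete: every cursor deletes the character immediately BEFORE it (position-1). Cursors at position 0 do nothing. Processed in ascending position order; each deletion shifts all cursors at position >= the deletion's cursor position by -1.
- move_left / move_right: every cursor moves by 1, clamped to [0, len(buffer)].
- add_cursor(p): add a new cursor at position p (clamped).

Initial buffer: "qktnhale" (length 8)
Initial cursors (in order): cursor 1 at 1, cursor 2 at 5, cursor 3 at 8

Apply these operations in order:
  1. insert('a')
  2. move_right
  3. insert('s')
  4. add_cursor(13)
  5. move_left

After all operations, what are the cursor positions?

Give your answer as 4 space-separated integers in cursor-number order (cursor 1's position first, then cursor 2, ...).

Answer: 3 9 13 12

Derivation:
After op 1 (insert('a')): buffer="qaktnhaalea" (len 11), cursors c1@2 c2@7 c3@11, authorship .1....2...3
After op 2 (move_right): buffer="qaktnhaalea" (len 11), cursors c1@3 c2@8 c3@11, authorship .1....2...3
After op 3 (insert('s')): buffer="qakstnhaasleas" (len 14), cursors c1@4 c2@10 c3@14, authorship .1.1...2.2..33
After op 4 (add_cursor(13)): buffer="qakstnhaasleas" (len 14), cursors c1@4 c2@10 c4@13 c3@14, authorship .1.1...2.2..33
After op 5 (move_left): buffer="qakstnhaasleas" (len 14), cursors c1@3 c2@9 c4@12 c3@13, authorship .1.1...2.2..33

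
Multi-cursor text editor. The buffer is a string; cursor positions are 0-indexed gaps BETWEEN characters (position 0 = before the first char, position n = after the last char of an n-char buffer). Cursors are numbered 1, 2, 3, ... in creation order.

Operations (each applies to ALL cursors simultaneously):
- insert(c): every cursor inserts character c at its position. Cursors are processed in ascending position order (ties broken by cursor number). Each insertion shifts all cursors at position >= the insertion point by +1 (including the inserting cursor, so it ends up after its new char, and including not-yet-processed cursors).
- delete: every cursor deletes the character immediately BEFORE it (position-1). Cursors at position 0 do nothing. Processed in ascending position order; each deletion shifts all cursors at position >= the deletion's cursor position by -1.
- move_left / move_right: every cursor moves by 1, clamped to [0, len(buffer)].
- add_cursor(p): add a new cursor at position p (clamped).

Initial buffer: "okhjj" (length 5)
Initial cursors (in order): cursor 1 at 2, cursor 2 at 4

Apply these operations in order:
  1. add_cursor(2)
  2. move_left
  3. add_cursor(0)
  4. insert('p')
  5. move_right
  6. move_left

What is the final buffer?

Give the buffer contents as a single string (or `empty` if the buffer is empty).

After op 1 (add_cursor(2)): buffer="okhjj" (len 5), cursors c1@2 c3@2 c2@4, authorship .....
After op 2 (move_left): buffer="okhjj" (len 5), cursors c1@1 c3@1 c2@3, authorship .....
After op 3 (add_cursor(0)): buffer="okhjj" (len 5), cursors c4@0 c1@1 c3@1 c2@3, authorship .....
After op 4 (insert('p')): buffer="poppkhpjj" (len 9), cursors c4@1 c1@4 c3@4 c2@7, authorship 4.13..2..
After op 5 (move_right): buffer="poppkhpjj" (len 9), cursors c4@2 c1@5 c3@5 c2@8, authorship 4.13..2..
After op 6 (move_left): buffer="poppkhpjj" (len 9), cursors c4@1 c1@4 c3@4 c2@7, authorship 4.13..2..

Answer: poppkhpjj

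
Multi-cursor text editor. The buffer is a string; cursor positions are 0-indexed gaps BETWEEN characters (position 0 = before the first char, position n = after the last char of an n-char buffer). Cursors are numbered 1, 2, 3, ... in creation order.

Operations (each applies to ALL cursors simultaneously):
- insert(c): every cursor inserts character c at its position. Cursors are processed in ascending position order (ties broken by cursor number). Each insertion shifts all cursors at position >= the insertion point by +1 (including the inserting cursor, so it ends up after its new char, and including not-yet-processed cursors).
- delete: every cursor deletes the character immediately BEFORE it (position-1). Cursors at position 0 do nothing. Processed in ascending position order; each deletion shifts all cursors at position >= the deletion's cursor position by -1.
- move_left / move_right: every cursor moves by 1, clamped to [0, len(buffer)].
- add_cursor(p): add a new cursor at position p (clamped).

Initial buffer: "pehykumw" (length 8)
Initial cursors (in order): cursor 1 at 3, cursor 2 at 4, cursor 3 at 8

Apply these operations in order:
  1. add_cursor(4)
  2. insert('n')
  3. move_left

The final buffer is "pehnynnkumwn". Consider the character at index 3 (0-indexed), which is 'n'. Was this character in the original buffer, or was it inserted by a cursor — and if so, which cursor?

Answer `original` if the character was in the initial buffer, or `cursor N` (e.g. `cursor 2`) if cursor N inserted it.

After op 1 (add_cursor(4)): buffer="pehykumw" (len 8), cursors c1@3 c2@4 c4@4 c3@8, authorship ........
After op 2 (insert('n')): buffer="pehnynnkumwn" (len 12), cursors c1@4 c2@7 c4@7 c3@12, authorship ...1.24....3
After op 3 (move_left): buffer="pehnynnkumwn" (len 12), cursors c1@3 c2@6 c4@6 c3@11, authorship ...1.24....3
Authorship (.=original, N=cursor N): . . . 1 . 2 4 . . . . 3
Index 3: author = 1

Answer: cursor 1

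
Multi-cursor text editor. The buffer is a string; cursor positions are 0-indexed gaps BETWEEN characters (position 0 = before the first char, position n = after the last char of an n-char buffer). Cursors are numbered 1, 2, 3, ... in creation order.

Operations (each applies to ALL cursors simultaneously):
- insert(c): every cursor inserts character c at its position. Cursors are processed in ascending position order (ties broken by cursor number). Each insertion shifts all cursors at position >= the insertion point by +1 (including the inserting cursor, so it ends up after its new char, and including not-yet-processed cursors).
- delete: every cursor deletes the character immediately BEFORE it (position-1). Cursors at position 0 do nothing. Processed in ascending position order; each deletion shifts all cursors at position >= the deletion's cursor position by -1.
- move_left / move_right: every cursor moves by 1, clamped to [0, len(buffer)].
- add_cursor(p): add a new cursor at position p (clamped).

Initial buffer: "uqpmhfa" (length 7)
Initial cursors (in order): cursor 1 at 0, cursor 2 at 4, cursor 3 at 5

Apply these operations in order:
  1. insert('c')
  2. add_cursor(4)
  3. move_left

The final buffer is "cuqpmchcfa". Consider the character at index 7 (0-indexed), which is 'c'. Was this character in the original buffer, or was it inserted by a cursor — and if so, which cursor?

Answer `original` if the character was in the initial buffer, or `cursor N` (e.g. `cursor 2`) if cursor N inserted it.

Answer: cursor 3

Derivation:
After op 1 (insert('c')): buffer="cuqpmchcfa" (len 10), cursors c1@1 c2@6 c3@8, authorship 1....2.3..
After op 2 (add_cursor(4)): buffer="cuqpmchcfa" (len 10), cursors c1@1 c4@4 c2@6 c3@8, authorship 1....2.3..
After op 3 (move_left): buffer="cuqpmchcfa" (len 10), cursors c1@0 c4@3 c2@5 c3@7, authorship 1....2.3..
Authorship (.=original, N=cursor N): 1 . . . . 2 . 3 . .
Index 7: author = 3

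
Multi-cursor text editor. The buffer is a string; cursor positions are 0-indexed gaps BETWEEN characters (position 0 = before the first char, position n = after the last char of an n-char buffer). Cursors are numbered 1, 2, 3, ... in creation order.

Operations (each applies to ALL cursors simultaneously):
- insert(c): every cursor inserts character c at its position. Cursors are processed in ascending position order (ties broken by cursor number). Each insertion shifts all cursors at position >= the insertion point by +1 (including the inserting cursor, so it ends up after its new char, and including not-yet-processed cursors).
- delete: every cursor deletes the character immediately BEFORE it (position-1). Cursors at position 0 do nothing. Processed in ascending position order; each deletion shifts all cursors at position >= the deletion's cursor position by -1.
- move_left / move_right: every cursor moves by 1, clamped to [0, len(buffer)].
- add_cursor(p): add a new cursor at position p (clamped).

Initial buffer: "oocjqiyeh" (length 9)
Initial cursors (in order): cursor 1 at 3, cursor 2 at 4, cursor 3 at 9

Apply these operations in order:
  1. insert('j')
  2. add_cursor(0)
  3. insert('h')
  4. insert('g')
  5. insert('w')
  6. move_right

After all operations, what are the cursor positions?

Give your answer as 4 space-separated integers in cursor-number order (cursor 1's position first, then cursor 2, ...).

Answer: 11 16 24 4

Derivation:
After op 1 (insert('j')): buffer="oocjjjqiyehj" (len 12), cursors c1@4 c2@6 c3@12, authorship ...1.2.....3
After op 2 (add_cursor(0)): buffer="oocjjjqiyehj" (len 12), cursors c4@0 c1@4 c2@6 c3@12, authorship ...1.2.....3
After op 3 (insert('h')): buffer="hoocjhjjhqiyehjh" (len 16), cursors c4@1 c1@6 c2@9 c3@16, authorship 4...11.22.....33
After op 4 (insert('g')): buffer="hgoocjhgjjhgqiyehjhg" (len 20), cursors c4@2 c1@8 c2@12 c3@20, authorship 44...111.222.....333
After op 5 (insert('w')): buffer="hgwoocjhgwjjhgwqiyehjhgw" (len 24), cursors c4@3 c1@10 c2@15 c3@24, authorship 444...1111.2222.....3333
After op 6 (move_right): buffer="hgwoocjhgwjjhgwqiyehjhgw" (len 24), cursors c4@4 c1@11 c2@16 c3@24, authorship 444...1111.2222.....3333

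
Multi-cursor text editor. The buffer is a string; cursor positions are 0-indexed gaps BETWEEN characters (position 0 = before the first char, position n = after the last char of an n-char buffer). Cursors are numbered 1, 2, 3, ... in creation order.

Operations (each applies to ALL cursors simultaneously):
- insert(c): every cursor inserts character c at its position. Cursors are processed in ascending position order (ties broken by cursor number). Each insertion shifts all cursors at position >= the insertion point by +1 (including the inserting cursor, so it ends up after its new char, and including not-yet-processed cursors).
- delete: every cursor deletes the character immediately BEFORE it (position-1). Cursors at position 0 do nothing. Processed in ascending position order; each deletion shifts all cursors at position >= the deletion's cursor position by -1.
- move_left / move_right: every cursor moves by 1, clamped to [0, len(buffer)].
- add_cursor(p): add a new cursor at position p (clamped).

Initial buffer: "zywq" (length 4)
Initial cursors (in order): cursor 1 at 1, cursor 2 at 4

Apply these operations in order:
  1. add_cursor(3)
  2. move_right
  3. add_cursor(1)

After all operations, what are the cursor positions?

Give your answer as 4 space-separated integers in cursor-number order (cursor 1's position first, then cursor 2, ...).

After op 1 (add_cursor(3)): buffer="zywq" (len 4), cursors c1@1 c3@3 c2@4, authorship ....
After op 2 (move_right): buffer="zywq" (len 4), cursors c1@2 c2@4 c3@4, authorship ....
After op 3 (add_cursor(1)): buffer="zywq" (len 4), cursors c4@1 c1@2 c2@4 c3@4, authorship ....

Answer: 2 4 4 1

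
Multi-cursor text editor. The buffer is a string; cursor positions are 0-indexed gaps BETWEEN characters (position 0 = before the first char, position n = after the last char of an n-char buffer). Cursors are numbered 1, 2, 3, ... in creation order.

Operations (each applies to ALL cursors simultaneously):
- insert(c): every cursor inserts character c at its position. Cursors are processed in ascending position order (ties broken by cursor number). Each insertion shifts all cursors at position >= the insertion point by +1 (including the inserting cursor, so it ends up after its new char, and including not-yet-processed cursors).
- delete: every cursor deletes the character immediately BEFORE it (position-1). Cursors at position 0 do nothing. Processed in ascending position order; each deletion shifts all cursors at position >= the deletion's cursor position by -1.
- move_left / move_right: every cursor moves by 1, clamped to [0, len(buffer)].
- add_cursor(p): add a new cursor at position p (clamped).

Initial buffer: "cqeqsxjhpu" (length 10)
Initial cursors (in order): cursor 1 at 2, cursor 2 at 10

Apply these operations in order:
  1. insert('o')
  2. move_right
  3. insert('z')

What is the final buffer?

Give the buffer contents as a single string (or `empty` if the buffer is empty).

Answer: cqoezqsxjhpuoz

Derivation:
After op 1 (insert('o')): buffer="cqoeqsxjhpuo" (len 12), cursors c1@3 c2@12, authorship ..1........2
After op 2 (move_right): buffer="cqoeqsxjhpuo" (len 12), cursors c1@4 c2@12, authorship ..1........2
After op 3 (insert('z')): buffer="cqoezqsxjhpuoz" (len 14), cursors c1@5 c2@14, authorship ..1.1.......22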